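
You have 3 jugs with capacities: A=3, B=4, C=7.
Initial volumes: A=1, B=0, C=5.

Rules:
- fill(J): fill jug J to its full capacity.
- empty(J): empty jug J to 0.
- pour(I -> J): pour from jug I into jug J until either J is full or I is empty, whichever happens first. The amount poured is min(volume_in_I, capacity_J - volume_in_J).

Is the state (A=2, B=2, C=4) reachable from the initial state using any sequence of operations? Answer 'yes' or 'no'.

BFS explored all 124 reachable states.
Reachable set includes: (0,0,0), (0,0,1), (0,0,2), (0,0,3), (0,0,4), (0,0,5), (0,0,6), (0,0,7), (0,1,0), (0,1,1), (0,1,2), (0,1,3) ...
Target (A=2, B=2, C=4) not in reachable set → no.

Answer: no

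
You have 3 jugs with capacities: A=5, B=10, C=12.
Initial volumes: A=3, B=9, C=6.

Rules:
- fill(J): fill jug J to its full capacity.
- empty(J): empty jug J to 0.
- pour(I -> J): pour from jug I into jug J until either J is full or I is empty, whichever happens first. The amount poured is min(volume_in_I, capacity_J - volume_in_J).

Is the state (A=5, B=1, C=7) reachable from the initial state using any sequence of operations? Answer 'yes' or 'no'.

Answer: yes

Derivation:
BFS from (A=3, B=9, C=6):
  1. pour(B -> A) -> (A=5 B=7 C=6)
  2. empty(A) -> (A=0 B=7 C=6)
  3. pour(B -> C) -> (A=0 B=1 C=12)
  4. pour(C -> A) -> (A=5 B=1 C=7)
Target reached → yes.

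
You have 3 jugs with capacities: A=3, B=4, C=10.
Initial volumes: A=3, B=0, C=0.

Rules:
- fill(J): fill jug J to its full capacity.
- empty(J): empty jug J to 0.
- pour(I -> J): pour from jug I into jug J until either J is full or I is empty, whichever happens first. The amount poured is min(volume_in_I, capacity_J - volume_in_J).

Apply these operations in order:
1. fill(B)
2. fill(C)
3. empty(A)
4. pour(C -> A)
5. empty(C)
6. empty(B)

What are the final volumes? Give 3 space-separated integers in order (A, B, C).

Step 1: fill(B) -> (A=3 B=4 C=0)
Step 2: fill(C) -> (A=3 B=4 C=10)
Step 3: empty(A) -> (A=0 B=4 C=10)
Step 4: pour(C -> A) -> (A=3 B=4 C=7)
Step 5: empty(C) -> (A=3 B=4 C=0)
Step 6: empty(B) -> (A=3 B=0 C=0)

Answer: 3 0 0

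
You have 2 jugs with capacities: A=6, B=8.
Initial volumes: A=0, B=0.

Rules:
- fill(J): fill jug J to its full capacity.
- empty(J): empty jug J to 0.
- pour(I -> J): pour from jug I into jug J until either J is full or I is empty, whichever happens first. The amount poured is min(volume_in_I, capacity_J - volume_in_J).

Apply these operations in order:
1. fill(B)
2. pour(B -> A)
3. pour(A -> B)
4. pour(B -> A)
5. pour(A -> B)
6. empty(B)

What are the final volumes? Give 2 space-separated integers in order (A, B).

Step 1: fill(B) -> (A=0 B=8)
Step 2: pour(B -> A) -> (A=6 B=2)
Step 3: pour(A -> B) -> (A=0 B=8)
Step 4: pour(B -> A) -> (A=6 B=2)
Step 5: pour(A -> B) -> (A=0 B=8)
Step 6: empty(B) -> (A=0 B=0)

Answer: 0 0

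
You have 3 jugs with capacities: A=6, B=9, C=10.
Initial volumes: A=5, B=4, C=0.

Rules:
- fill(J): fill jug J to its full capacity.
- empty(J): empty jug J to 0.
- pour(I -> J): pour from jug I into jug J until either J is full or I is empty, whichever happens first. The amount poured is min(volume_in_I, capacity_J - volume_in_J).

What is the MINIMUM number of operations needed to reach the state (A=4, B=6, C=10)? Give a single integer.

Answer: 5

Derivation:
BFS from (A=5, B=4, C=0). One shortest path:
  1. fill(A) -> (A=6 B=4 C=0)
  2. pour(A -> C) -> (A=0 B=4 C=6)
  3. pour(B -> A) -> (A=4 B=0 C=6)
  4. pour(C -> B) -> (A=4 B=6 C=0)
  5. fill(C) -> (A=4 B=6 C=10)
Reached target in 5 moves.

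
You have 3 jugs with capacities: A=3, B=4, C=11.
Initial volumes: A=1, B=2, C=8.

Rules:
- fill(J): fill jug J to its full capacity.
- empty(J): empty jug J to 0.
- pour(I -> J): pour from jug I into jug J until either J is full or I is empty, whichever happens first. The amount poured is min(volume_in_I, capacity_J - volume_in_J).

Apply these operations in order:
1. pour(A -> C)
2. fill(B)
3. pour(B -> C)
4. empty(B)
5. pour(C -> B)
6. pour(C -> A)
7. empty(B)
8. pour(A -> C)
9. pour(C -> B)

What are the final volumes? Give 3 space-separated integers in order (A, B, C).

Step 1: pour(A -> C) -> (A=0 B=2 C=9)
Step 2: fill(B) -> (A=0 B=4 C=9)
Step 3: pour(B -> C) -> (A=0 B=2 C=11)
Step 4: empty(B) -> (A=0 B=0 C=11)
Step 5: pour(C -> B) -> (A=0 B=4 C=7)
Step 6: pour(C -> A) -> (A=3 B=4 C=4)
Step 7: empty(B) -> (A=3 B=0 C=4)
Step 8: pour(A -> C) -> (A=0 B=0 C=7)
Step 9: pour(C -> B) -> (A=0 B=4 C=3)

Answer: 0 4 3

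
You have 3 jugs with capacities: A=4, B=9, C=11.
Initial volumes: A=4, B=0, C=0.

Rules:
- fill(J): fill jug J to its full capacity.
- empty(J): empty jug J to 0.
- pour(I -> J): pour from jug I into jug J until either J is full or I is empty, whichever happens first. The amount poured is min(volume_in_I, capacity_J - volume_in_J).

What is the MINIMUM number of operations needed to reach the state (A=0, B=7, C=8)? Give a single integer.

Answer: 7

Derivation:
BFS from (A=4, B=0, C=0). One shortest path:
  1. empty(A) -> (A=0 B=0 C=0)
  2. fill(C) -> (A=0 B=0 C=11)
  3. pour(C -> A) -> (A=4 B=0 C=7)
  4. pour(C -> B) -> (A=4 B=7 C=0)
  5. pour(A -> C) -> (A=0 B=7 C=4)
  6. fill(A) -> (A=4 B=7 C=4)
  7. pour(A -> C) -> (A=0 B=7 C=8)
Reached target in 7 moves.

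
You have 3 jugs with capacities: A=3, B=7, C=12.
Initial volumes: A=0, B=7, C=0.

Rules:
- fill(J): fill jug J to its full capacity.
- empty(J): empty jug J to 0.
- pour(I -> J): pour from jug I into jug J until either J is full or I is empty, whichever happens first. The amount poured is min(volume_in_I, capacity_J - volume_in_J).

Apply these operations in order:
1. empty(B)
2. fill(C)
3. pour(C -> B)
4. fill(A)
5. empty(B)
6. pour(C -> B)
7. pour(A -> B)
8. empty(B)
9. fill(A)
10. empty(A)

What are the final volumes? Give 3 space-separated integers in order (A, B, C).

Step 1: empty(B) -> (A=0 B=0 C=0)
Step 2: fill(C) -> (A=0 B=0 C=12)
Step 3: pour(C -> B) -> (A=0 B=7 C=5)
Step 4: fill(A) -> (A=3 B=7 C=5)
Step 5: empty(B) -> (A=3 B=0 C=5)
Step 6: pour(C -> B) -> (A=3 B=5 C=0)
Step 7: pour(A -> B) -> (A=1 B=7 C=0)
Step 8: empty(B) -> (A=1 B=0 C=0)
Step 9: fill(A) -> (A=3 B=0 C=0)
Step 10: empty(A) -> (A=0 B=0 C=0)

Answer: 0 0 0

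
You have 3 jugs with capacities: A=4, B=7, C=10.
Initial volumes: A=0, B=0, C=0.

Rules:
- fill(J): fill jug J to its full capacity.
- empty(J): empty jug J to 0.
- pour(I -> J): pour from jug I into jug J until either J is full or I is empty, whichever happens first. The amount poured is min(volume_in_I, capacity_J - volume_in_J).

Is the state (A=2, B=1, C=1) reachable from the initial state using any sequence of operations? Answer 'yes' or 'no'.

Answer: no

Derivation:
BFS explored all 278 reachable states.
Reachable set includes: (0,0,0), (0,0,1), (0,0,2), (0,0,3), (0,0,4), (0,0,5), (0,0,6), (0,0,7), (0,0,8), (0,0,9), (0,0,10), (0,1,0) ...
Target (A=2, B=1, C=1) not in reachable set → no.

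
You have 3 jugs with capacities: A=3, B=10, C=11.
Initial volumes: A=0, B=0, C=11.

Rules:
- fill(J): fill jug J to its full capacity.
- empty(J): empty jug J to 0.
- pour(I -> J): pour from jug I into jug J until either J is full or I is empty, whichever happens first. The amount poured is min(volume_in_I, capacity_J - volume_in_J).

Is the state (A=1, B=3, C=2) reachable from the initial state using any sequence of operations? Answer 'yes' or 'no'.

BFS explored all 348 reachable states.
Reachable set includes: (0,0,0), (0,0,1), (0,0,2), (0,0,3), (0,0,4), (0,0,5), (0,0,6), (0,0,7), (0,0,8), (0,0,9), (0,0,10), (0,0,11) ...
Target (A=1, B=3, C=2) not in reachable set → no.

Answer: no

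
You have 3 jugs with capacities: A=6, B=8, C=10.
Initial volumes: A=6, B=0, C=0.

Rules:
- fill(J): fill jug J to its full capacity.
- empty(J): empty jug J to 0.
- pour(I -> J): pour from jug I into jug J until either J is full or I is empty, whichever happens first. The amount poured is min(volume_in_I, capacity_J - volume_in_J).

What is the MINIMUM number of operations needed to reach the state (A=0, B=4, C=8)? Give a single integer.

Answer: 5

Derivation:
BFS from (A=6, B=0, C=0). One shortest path:
  1. pour(A -> B) -> (A=0 B=6 C=0)
  2. fill(A) -> (A=6 B=6 C=0)
  3. pour(A -> B) -> (A=4 B=8 C=0)
  4. pour(B -> C) -> (A=4 B=0 C=8)
  5. pour(A -> B) -> (A=0 B=4 C=8)
Reached target in 5 moves.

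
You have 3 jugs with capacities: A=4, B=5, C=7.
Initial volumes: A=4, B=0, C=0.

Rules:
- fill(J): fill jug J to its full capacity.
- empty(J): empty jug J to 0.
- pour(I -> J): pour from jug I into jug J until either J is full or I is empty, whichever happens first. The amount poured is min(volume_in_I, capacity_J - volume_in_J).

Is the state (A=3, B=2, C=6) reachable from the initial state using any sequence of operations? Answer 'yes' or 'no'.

Answer: no

Derivation:
BFS explored all 168 reachable states.
Reachable set includes: (0,0,0), (0,0,1), (0,0,2), (0,0,3), (0,0,4), (0,0,5), (0,0,6), (0,0,7), (0,1,0), (0,1,1), (0,1,2), (0,1,3) ...
Target (A=3, B=2, C=6) not in reachable set → no.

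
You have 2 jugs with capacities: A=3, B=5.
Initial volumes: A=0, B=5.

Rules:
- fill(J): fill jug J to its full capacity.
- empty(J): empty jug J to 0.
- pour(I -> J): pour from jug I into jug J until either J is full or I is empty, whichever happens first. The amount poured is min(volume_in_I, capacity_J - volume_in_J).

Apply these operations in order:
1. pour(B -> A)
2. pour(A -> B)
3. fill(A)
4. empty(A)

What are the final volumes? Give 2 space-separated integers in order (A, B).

Step 1: pour(B -> A) -> (A=3 B=2)
Step 2: pour(A -> B) -> (A=0 B=5)
Step 3: fill(A) -> (A=3 B=5)
Step 4: empty(A) -> (A=0 B=5)

Answer: 0 5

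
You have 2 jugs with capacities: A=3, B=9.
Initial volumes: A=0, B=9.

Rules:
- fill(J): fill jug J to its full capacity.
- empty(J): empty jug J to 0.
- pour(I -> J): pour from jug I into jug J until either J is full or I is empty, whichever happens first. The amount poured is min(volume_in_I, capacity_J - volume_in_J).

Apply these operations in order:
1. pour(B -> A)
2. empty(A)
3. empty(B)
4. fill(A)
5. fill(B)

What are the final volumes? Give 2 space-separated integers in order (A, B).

Answer: 3 9

Derivation:
Step 1: pour(B -> A) -> (A=3 B=6)
Step 2: empty(A) -> (A=0 B=6)
Step 3: empty(B) -> (A=0 B=0)
Step 4: fill(A) -> (A=3 B=0)
Step 5: fill(B) -> (A=3 B=9)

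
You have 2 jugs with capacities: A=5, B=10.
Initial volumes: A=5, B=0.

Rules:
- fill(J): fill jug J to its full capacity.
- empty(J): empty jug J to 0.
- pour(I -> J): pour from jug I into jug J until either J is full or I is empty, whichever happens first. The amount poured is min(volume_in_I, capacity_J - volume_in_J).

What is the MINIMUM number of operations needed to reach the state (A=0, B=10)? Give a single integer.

Answer: 2

Derivation:
BFS from (A=5, B=0). One shortest path:
  1. empty(A) -> (A=0 B=0)
  2. fill(B) -> (A=0 B=10)
Reached target in 2 moves.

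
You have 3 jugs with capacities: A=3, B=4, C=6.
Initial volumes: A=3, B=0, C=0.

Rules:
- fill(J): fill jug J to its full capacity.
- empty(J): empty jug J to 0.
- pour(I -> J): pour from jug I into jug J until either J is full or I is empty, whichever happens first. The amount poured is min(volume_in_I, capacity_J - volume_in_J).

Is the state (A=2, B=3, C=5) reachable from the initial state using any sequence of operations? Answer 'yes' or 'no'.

Answer: no

Derivation:
BFS explored all 110 reachable states.
Reachable set includes: (0,0,0), (0,0,1), (0,0,2), (0,0,3), (0,0,4), (0,0,5), (0,0,6), (0,1,0), (0,1,1), (0,1,2), (0,1,3), (0,1,4) ...
Target (A=2, B=3, C=5) not in reachable set → no.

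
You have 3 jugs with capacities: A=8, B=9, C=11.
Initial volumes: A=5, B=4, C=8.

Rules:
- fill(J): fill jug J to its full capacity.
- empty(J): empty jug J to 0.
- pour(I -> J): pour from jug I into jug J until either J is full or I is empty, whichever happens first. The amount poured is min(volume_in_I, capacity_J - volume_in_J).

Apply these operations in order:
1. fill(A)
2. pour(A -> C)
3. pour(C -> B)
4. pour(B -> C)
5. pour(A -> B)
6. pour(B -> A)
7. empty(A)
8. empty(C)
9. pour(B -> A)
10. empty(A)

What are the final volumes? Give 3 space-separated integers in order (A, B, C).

Step 1: fill(A) -> (A=8 B=4 C=8)
Step 2: pour(A -> C) -> (A=5 B=4 C=11)
Step 3: pour(C -> B) -> (A=5 B=9 C=6)
Step 4: pour(B -> C) -> (A=5 B=4 C=11)
Step 5: pour(A -> B) -> (A=0 B=9 C=11)
Step 6: pour(B -> A) -> (A=8 B=1 C=11)
Step 7: empty(A) -> (A=0 B=1 C=11)
Step 8: empty(C) -> (A=0 B=1 C=0)
Step 9: pour(B -> A) -> (A=1 B=0 C=0)
Step 10: empty(A) -> (A=0 B=0 C=0)

Answer: 0 0 0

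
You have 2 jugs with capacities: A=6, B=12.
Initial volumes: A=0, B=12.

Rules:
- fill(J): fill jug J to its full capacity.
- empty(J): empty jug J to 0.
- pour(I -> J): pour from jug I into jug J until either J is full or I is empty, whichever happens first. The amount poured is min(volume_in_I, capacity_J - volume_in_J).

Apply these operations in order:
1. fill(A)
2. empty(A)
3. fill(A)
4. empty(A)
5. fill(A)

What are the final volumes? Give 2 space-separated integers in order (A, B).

Step 1: fill(A) -> (A=6 B=12)
Step 2: empty(A) -> (A=0 B=12)
Step 3: fill(A) -> (A=6 B=12)
Step 4: empty(A) -> (A=0 B=12)
Step 5: fill(A) -> (A=6 B=12)

Answer: 6 12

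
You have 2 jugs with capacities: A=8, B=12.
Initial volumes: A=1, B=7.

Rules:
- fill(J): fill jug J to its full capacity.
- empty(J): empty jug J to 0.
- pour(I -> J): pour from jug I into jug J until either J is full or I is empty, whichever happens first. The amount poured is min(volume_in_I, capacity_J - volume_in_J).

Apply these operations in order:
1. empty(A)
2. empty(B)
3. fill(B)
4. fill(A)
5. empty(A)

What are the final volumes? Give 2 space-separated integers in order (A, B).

Step 1: empty(A) -> (A=0 B=7)
Step 2: empty(B) -> (A=0 B=0)
Step 3: fill(B) -> (A=0 B=12)
Step 4: fill(A) -> (A=8 B=12)
Step 5: empty(A) -> (A=0 B=12)

Answer: 0 12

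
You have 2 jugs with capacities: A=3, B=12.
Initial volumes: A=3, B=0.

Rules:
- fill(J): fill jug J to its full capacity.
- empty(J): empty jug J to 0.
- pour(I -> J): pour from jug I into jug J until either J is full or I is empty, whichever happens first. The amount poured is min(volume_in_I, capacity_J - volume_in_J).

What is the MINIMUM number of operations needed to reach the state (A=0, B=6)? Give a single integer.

Answer: 3

Derivation:
BFS from (A=3, B=0). One shortest path:
  1. pour(A -> B) -> (A=0 B=3)
  2. fill(A) -> (A=3 B=3)
  3. pour(A -> B) -> (A=0 B=6)
Reached target in 3 moves.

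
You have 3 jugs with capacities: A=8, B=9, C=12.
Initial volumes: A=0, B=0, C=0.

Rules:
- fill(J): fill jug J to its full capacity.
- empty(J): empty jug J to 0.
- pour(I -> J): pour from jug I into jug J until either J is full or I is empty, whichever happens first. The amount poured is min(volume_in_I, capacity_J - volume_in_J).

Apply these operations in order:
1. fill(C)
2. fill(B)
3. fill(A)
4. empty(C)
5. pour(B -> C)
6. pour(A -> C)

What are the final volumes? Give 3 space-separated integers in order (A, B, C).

Step 1: fill(C) -> (A=0 B=0 C=12)
Step 2: fill(B) -> (A=0 B=9 C=12)
Step 3: fill(A) -> (A=8 B=9 C=12)
Step 4: empty(C) -> (A=8 B=9 C=0)
Step 5: pour(B -> C) -> (A=8 B=0 C=9)
Step 6: pour(A -> C) -> (A=5 B=0 C=12)

Answer: 5 0 12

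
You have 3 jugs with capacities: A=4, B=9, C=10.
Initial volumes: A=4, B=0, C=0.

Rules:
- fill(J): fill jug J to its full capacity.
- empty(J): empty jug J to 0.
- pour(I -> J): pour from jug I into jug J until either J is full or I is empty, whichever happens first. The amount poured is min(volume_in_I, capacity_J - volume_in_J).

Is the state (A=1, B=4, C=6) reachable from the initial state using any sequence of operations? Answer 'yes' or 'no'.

Answer: no

Derivation:
BFS explored all 334 reachable states.
Reachable set includes: (0,0,0), (0,0,1), (0,0,2), (0,0,3), (0,0,4), (0,0,5), (0,0,6), (0,0,7), (0,0,8), (0,0,9), (0,0,10), (0,1,0) ...
Target (A=1, B=4, C=6) not in reachable set → no.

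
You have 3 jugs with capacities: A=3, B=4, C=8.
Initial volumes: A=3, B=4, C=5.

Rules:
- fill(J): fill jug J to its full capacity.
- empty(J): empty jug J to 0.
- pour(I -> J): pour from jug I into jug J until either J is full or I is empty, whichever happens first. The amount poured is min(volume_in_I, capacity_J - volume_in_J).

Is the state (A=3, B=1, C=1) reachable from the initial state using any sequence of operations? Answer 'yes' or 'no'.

Answer: yes

Derivation:
BFS from (A=3, B=4, C=5):
  1. empty(A) -> (A=0 B=4 C=5)
  2. empty(B) -> (A=0 B=0 C=5)
  3. pour(C -> B) -> (A=0 B=4 C=1)
  4. pour(B -> A) -> (A=3 B=1 C=1)
Target reached → yes.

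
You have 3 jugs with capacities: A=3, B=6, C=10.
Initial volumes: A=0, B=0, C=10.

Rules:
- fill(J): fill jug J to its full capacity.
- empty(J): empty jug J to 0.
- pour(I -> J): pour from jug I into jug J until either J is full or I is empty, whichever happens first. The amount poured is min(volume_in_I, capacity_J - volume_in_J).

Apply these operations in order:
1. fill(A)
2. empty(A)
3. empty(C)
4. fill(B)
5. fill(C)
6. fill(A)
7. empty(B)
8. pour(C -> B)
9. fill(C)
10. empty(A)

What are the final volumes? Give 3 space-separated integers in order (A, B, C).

Answer: 0 6 10

Derivation:
Step 1: fill(A) -> (A=3 B=0 C=10)
Step 2: empty(A) -> (A=0 B=0 C=10)
Step 3: empty(C) -> (A=0 B=0 C=0)
Step 4: fill(B) -> (A=0 B=6 C=0)
Step 5: fill(C) -> (A=0 B=6 C=10)
Step 6: fill(A) -> (A=3 B=6 C=10)
Step 7: empty(B) -> (A=3 B=0 C=10)
Step 8: pour(C -> B) -> (A=3 B=6 C=4)
Step 9: fill(C) -> (A=3 B=6 C=10)
Step 10: empty(A) -> (A=0 B=6 C=10)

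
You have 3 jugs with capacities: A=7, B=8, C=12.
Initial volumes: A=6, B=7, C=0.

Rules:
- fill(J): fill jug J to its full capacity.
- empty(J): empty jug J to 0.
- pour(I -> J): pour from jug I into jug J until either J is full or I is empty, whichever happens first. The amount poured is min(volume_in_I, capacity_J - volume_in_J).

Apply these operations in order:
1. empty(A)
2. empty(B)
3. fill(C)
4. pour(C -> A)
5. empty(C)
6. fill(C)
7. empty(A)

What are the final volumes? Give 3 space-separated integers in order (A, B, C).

Step 1: empty(A) -> (A=0 B=7 C=0)
Step 2: empty(B) -> (A=0 B=0 C=0)
Step 3: fill(C) -> (A=0 B=0 C=12)
Step 4: pour(C -> A) -> (A=7 B=0 C=5)
Step 5: empty(C) -> (A=7 B=0 C=0)
Step 6: fill(C) -> (A=7 B=0 C=12)
Step 7: empty(A) -> (A=0 B=0 C=12)

Answer: 0 0 12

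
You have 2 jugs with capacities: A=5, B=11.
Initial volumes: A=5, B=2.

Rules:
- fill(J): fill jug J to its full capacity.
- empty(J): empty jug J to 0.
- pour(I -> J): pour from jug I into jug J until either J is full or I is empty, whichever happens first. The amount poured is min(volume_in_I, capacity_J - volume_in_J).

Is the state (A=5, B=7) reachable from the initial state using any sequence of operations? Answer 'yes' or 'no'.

Answer: yes

Derivation:
BFS from (A=5, B=2):
  1. pour(A -> B) -> (A=0 B=7)
  2. fill(A) -> (A=5 B=7)
Target reached → yes.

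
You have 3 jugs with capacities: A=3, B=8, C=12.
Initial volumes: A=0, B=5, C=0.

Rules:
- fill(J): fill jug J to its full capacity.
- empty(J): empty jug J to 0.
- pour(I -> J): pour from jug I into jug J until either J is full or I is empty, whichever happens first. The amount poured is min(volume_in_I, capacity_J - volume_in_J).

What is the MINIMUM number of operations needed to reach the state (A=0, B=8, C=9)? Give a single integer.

Answer: 2

Derivation:
BFS from (A=0, B=5, C=0). One shortest path:
  1. fill(C) -> (A=0 B=5 C=12)
  2. pour(C -> B) -> (A=0 B=8 C=9)
Reached target in 2 moves.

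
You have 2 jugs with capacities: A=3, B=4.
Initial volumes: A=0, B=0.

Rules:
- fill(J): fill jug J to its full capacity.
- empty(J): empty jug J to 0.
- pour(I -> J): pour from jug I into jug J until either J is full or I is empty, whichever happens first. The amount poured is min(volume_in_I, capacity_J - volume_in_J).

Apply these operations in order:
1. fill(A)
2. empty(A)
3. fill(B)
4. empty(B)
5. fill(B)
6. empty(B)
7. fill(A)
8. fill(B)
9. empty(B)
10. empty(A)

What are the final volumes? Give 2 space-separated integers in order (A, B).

Answer: 0 0

Derivation:
Step 1: fill(A) -> (A=3 B=0)
Step 2: empty(A) -> (A=0 B=0)
Step 3: fill(B) -> (A=0 B=4)
Step 4: empty(B) -> (A=0 B=0)
Step 5: fill(B) -> (A=0 B=4)
Step 6: empty(B) -> (A=0 B=0)
Step 7: fill(A) -> (A=3 B=0)
Step 8: fill(B) -> (A=3 B=4)
Step 9: empty(B) -> (A=3 B=0)
Step 10: empty(A) -> (A=0 B=0)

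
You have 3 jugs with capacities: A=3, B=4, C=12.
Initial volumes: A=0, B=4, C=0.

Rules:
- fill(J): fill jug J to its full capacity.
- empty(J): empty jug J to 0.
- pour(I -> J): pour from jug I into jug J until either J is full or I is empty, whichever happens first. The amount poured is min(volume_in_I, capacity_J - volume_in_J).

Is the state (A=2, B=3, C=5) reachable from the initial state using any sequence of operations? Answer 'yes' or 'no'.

BFS explored all 194 reachable states.
Reachable set includes: (0,0,0), (0,0,1), (0,0,2), (0,0,3), (0,0,4), (0,0,5), (0,0,6), (0,0,7), (0,0,8), (0,0,9), (0,0,10), (0,0,11) ...
Target (A=2, B=3, C=5) not in reachable set → no.

Answer: no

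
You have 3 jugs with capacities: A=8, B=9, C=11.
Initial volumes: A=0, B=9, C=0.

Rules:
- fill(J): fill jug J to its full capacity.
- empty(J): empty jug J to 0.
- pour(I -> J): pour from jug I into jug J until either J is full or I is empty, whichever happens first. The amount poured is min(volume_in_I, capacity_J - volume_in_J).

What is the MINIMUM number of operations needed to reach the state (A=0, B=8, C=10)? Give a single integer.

BFS from (A=0, B=9, C=0). One shortest path:
  1. pour(B -> A) -> (A=8 B=1 C=0)
  2. pour(B -> C) -> (A=8 B=0 C=1)
  3. fill(B) -> (A=8 B=9 C=1)
  4. pour(B -> C) -> (A=8 B=0 C=10)
  5. pour(A -> B) -> (A=0 B=8 C=10)
Reached target in 5 moves.

Answer: 5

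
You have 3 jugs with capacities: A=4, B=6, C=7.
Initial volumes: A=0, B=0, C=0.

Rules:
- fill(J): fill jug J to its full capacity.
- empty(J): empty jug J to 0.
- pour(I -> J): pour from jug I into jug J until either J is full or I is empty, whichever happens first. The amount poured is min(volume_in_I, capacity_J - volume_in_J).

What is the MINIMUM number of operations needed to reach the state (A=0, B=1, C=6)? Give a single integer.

BFS from (A=0, B=0, C=0). One shortest path:
  1. fill(C) -> (A=0 B=0 C=7)
  2. pour(C -> B) -> (A=0 B=6 C=1)
  3. pour(C -> A) -> (A=1 B=6 C=0)
  4. pour(B -> C) -> (A=1 B=0 C=6)
  5. pour(A -> B) -> (A=0 B=1 C=6)
Reached target in 5 moves.

Answer: 5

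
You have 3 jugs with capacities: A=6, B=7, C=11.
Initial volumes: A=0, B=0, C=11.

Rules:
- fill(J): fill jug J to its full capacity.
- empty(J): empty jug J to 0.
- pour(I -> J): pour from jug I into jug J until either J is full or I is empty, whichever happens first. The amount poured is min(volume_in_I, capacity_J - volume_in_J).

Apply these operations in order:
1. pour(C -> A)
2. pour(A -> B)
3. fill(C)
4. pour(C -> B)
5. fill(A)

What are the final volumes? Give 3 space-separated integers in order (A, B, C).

Answer: 6 7 10

Derivation:
Step 1: pour(C -> A) -> (A=6 B=0 C=5)
Step 2: pour(A -> B) -> (A=0 B=6 C=5)
Step 3: fill(C) -> (A=0 B=6 C=11)
Step 4: pour(C -> B) -> (A=0 B=7 C=10)
Step 5: fill(A) -> (A=6 B=7 C=10)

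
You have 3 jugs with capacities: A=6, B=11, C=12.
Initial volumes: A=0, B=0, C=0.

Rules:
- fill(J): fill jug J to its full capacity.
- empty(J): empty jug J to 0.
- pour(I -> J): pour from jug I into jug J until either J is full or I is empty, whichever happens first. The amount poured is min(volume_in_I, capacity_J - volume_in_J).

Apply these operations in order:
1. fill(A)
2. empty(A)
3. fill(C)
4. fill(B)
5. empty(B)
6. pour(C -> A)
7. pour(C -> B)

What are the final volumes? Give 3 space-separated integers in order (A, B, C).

Step 1: fill(A) -> (A=6 B=0 C=0)
Step 2: empty(A) -> (A=0 B=0 C=0)
Step 3: fill(C) -> (A=0 B=0 C=12)
Step 4: fill(B) -> (A=0 B=11 C=12)
Step 5: empty(B) -> (A=0 B=0 C=12)
Step 6: pour(C -> A) -> (A=6 B=0 C=6)
Step 7: pour(C -> B) -> (A=6 B=6 C=0)

Answer: 6 6 0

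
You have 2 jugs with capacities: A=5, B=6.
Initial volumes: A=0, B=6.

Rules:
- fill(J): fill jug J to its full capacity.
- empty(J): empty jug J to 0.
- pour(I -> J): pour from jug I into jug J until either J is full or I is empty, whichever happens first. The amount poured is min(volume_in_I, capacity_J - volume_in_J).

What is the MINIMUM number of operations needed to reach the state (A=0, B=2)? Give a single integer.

BFS from (A=0, B=6). One shortest path:
  1. pour(B -> A) -> (A=5 B=1)
  2. empty(A) -> (A=0 B=1)
  3. pour(B -> A) -> (A=1 B=0)
  4. fill(B) -> (A=1 B=6)
  5. pour(B -> A) -> (A=5 B=2)
  6. empty(A) -> (A=0 B=2)
Reached target in 6 moves.

Answer: 6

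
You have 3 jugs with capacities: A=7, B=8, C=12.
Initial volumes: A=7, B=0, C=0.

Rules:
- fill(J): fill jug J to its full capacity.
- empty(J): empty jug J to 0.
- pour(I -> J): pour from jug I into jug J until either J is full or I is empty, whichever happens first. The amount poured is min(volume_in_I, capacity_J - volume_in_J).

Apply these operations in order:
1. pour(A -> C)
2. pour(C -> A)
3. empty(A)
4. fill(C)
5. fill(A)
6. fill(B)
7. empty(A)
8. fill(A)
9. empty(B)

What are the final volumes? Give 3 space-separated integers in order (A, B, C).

Answer: 7 0 12

Derivation:
Step 1: pour(A -> C) -> (A=0 B=0 C=7)
Step 2: pour(C -> A) -> (A=7 B=0 C=0)
Step 3: empty(A) -> (A=0 B=0 C=0)
Step 4: fill(C) -> (A=0 B=0 C=12)
Step 5: fill(A) -> (A=7 B=0 C=12)
Step 6: fill(B) -> (A=7 B=8 C=12)
Step 7: empty(A) -> (A=0 B=8 C=12)
Step 8: fill(A) -> (A=7 B=8 C=12)
Step 9: empty(B) -> (A=7 B=0 C=12)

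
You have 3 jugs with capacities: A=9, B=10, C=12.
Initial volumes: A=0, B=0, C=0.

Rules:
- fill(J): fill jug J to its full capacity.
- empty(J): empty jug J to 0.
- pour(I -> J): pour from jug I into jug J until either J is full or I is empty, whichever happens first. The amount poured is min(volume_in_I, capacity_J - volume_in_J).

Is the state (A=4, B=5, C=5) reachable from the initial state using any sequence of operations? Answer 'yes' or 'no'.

BFS explored all 638 reachable states.
Reachable set includes: (0,0,0), (0,0,1), (0,0,2), (0,0,3), (0,0,4), (0,0,5), (0,0,6), (0,0,7), (0,0,8), (0,0,9), (0,0,10), (0,0,11) ...
Target (A=4, B=5, C=5) not in reachable set → no.

Answer: no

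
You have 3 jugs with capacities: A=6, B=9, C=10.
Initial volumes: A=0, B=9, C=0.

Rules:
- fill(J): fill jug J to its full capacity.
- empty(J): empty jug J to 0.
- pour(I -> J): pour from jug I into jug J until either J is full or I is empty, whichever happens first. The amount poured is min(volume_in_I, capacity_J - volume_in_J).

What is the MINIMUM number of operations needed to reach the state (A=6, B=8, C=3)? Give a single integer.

Answer: 8

Derivation:
BFS from (A=0, B=9, C=0). One shortest path:
  1. pour(B -> C) -> (A=0 B=0 C=9)
  2. fill(B) -> (A=0 B=9 C=9)
  3. pour(B -> A) -> (A=6 B=3 C=9)
  4. pour(A -> C) -> (A=5 B=3 C=10)
  5. empty(C) -> (A=5 B=3 C=0)
  6. pour(B -> C) -> (A=5 B=0 C=3)
  7. fill(B) -> (A=5 B=9 C=3)
  8. pour(B -> A) -> (A=6 B=8 C=3)
Reached target in 8 moves.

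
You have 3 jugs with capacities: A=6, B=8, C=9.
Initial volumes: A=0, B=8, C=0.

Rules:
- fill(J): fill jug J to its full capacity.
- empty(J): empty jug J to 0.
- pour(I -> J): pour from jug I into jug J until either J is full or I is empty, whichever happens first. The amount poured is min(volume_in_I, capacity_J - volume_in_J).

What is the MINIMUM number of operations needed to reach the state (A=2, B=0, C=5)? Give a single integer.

BFS from (A=0, B=8, C=0). One shortest path:
  1. pour(B -> A) -> (A=6 B=2 C=0)
  2. pour(A -> C) -> (A=0 B=2 C=6)
  3. pour(B -> A) -> (A=2 B=0 C=6)
  4. fill(B) -> (A=2 B=8 C=6)
  5. pour(B -> C) -> (A=2 B=5 C=9)
  6. empty(C) -> (A=2 B=5 C=0)
  7. pour(B -> C) -> (A=2 B=0 C=5)
Reached target in 7 moves.

Answer: 7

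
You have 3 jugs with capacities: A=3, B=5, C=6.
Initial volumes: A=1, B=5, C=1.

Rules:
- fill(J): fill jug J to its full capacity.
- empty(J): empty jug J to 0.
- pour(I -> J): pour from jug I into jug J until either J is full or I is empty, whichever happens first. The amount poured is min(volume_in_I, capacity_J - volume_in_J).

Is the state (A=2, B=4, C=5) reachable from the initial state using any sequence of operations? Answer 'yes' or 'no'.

Answer: no

Derivation:
BFS explored all 128 reachable states.
Reachable set includes: (0,0,0), (0,0,1), (0,0,2), (0,0,3), (0,0,4), (0,0,5), (0,0,6), (0,1,0), (0,1,1), (0,1,2), (0,1,3), (0,1,4) ...
Target (A=2, B=4, C=5) not in reachable set → no.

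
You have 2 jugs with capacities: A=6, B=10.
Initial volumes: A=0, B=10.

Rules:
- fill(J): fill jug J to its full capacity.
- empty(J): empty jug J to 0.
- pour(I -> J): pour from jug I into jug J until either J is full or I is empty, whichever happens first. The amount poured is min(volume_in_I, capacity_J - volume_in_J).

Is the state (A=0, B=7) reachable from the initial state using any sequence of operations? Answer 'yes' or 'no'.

BFS explored all 16 reachable states.
Reachable set includes: (0,0), (0,2), (0,4), (0,6), (0,8), (0,10), (2,0), (2,10), (4,0), (4,10), (6,0), (6,2) ...
Target (A=0, B=7) not in reachable set → no.

Answer: no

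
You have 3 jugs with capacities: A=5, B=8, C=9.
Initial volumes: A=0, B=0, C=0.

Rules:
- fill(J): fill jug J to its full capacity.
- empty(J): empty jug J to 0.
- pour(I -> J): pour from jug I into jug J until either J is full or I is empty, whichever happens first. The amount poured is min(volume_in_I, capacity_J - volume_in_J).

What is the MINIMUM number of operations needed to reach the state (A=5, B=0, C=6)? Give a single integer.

Answer: 6

Derivation:
BFS from (A=0, B=0, C=0). One shortest path:
  1. fill(A) -> (A=5 B=0 C=0)
  2. fill(C) -> (A=5 B=0 C=9)
  3. pour(A -> B) -> (A=0 B=5 C=9)
  4. fill(A) -> (A=5 B=5 C=9)
  5. pour(C -> B) -> (A=5 B=8 C=6)
  6. empty(B) -> (A=5 B=0 C=6)
Reached target in 6 moves.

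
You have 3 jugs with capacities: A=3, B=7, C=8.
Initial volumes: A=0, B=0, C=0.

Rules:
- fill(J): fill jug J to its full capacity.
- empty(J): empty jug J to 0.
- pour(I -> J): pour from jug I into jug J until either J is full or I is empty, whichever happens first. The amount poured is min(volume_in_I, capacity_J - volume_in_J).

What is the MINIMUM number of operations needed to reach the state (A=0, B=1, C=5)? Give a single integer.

BFS from (A=0, B=0, C=0). One shortest path:
  1. fill(C) -> (A=0 B=0 C=8)
  2. pour(C -> B) -> (A=0 B=7 C=1)
  3. empty(B) -> (A=0 B=0 C=1)
  4. pour(C -> B) -> (A=0 B=1 C=0)
  5. fill(C) -> (A=0 B=1 C=8)
  6. pour(C -> A) -> (A=3 B=1 C=5)
  7. empty(A) -> (A=0 B=1 C=5)
Reached target in 7 moves.

Answer: 7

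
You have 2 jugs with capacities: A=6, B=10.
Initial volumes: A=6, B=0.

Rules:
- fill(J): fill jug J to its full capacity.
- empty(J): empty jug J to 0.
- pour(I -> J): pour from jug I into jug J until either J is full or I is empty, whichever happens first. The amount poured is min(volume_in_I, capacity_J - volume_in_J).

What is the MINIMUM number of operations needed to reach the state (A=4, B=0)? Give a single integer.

BFS from (A=6, B=0). One shortest path:
  1. empty(A) -> (A=0 B=0)
  2. fill(B) -> (A=0 B=10)
  3. pour(B -> A) -> (A=6 B=4)
  4. empty(A) -> (A=0 B=4)
  5. pour(B -> A) -> (A=4 B=0)
Reached target in 5 moves.

Answer: 5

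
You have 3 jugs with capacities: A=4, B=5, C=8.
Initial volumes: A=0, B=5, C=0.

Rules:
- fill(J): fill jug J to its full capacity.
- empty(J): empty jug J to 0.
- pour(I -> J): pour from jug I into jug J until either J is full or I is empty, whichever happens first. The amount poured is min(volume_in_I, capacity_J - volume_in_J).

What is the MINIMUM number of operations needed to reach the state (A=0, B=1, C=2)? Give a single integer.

BFS from (A=0, B=5, C=0). One shortest path:
  1. pour(B -> C) -> (A=0 B=0 C=5)
  2. fill(B) -> (A=0 B=5 C=5)
  3. pour(B -> C) -> (A=0 B=2 C=8)
  4. empty(C) -> (A=0 B=2 C=0)
  5. pour(B -> C) -> (A=0 B=0 C=2)
  6. fill(B) -> (A=0 B=5 C=2)
  7. pour(B -> A) -> (A=4 B=1 C=2)
  8. empty(A) -> (A=0 B=1 C=2)
Reached target in 8 moves.

Answer: 8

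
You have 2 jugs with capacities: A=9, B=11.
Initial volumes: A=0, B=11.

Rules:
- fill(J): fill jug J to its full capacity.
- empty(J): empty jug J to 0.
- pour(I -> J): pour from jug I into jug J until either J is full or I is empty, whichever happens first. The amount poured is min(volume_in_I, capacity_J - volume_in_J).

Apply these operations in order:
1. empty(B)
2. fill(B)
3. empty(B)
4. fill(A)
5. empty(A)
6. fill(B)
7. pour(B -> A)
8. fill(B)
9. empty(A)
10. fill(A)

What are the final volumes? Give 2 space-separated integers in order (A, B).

Answer: 9 11

Derivation:
Step 1: empty(B) -> (A=0 B=0)
Step 2: fill(B) -> (A=0 B=11)
Step 3: empty(B) -> (A=0 B=0)
Step 4: fill(A) -> (A=9 B=0)
Step 5: empty(A) -> (A=0 B=0)
Step 6: fill(B) -> (A=0 B=11)
Step 7: pour(B -> A) -> (A=9 B=2)
Step 8: fill(B) -> (A=9 B=11)
Step 9: empty(A) -> (A=0 B=11)
Step 10: fill(A) -> (A=9 B=11)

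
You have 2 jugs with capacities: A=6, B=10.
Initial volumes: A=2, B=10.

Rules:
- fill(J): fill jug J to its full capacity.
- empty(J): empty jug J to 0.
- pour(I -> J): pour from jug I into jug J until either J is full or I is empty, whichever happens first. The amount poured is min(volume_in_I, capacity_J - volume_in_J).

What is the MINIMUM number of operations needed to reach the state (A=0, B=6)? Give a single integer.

BFS from (A=2, B=10). One shortest path:
  1. pour(B -> A) -> (A=6 B=6)
  2. empty(A) -> (A=0 B=6)
Reached target in 2 moves.

Answer: 2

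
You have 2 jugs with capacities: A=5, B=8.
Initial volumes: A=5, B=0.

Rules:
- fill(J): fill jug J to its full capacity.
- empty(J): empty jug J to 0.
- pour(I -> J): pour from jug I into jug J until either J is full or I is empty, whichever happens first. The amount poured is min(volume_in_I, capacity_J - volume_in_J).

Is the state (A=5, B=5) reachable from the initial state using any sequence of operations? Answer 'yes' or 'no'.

Answer: yes

Derivation:
BFS from (A=5, B=0):
  1. pour(A -> B) -> (A=0 B=5)
  2. fill(A) -> (A=5 B=5)
Target reached → yes.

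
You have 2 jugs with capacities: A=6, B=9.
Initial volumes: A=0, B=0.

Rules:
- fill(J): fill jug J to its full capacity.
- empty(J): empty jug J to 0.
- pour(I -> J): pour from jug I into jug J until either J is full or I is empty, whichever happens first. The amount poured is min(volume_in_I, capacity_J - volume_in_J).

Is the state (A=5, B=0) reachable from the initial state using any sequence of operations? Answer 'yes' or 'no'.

Answer: no

Derivation:
BFS explored all 10 reachable states.
Reachable set includes: (0,0), (0,3), (0,6), (0,9), (3,0), (3,9), (6,0), (6,3), (6,6), (6,9)
Target (A=5, B=0) not in reachable set → no.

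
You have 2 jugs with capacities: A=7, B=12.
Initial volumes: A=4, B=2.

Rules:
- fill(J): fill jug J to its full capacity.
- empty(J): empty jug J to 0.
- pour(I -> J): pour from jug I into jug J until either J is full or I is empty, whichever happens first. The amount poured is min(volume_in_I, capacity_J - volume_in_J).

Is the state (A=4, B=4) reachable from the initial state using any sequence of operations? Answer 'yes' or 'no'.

Answer: no

Derivation:
BFS explored all 39 reachable states.
Reachable set includes: (0,0), (0,1), (0,2), (0,3), (0,4), (0,5), (0,6), (0,7), (0,8), (0,9), (0,10), (0,11) ...
Target (A=4, B=4) not in reachable set → no.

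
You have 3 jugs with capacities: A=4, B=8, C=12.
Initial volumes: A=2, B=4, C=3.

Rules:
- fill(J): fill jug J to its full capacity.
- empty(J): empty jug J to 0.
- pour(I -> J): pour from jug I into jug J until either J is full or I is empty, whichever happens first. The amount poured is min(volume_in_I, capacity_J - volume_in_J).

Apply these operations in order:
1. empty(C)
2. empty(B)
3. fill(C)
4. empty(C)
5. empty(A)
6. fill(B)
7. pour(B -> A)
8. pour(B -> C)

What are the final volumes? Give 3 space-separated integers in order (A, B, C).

Answer: 4 0 4

Derivation:
Step 1: empty(C) -> (A=2 B=4 C=0)
Step 2: empty(B) -> (A=2 B=0 C=0)
Step 3: fill(C) -> (A=2 B=0 C=12)
Step 4: empty(C) -> (A=2 B=0 C=0)
Step 5: empty(A) -> (A=0 B=0 C=0)
Step 6: fill(B) -> (A=0 B=8 C=0)
Step 7: pour(B -> A) -> (A=4 B=4 C=0)
Step 8: pour(B -> C) -> (A=4 B=0 C=4)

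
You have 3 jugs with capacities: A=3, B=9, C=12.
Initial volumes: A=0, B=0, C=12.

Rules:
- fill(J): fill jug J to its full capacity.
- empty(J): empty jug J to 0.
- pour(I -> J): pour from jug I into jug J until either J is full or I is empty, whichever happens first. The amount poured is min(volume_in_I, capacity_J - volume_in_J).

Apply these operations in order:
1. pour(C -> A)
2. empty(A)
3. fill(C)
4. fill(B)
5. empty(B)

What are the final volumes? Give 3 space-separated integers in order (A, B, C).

Step 1: pour(C -> A) -> (A=3 B=0 C=9)
Step 2: empty(A) -> (A=0 B=0 C=9)
Step 3: fill(C) -> (A=0 B=0 C=12)
Step 4: fill(B) -> (A=0 B=9 C=12)
Step 5: empty(B) -> (A=0 B=0 C=12)

Answer: 0 0 12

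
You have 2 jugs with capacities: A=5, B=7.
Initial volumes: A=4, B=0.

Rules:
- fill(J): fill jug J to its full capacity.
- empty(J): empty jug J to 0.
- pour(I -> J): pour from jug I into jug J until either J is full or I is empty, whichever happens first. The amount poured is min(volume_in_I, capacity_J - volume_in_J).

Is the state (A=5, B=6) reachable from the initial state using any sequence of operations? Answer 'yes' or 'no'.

BFS from (A=4, B=0):
  1. fill(B) -> (A=4 B=7)
  2. pour(B -> A) -> (A=5 B=6)
Target reached → yes.

Answer: yes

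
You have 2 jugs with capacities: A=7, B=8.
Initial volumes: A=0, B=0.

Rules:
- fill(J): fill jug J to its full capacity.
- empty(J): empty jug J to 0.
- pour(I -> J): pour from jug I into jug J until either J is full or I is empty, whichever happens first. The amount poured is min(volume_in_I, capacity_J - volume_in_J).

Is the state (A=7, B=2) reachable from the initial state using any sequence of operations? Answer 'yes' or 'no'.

Answer: yes

Derivation:
BFS from (A=0, B=0):
  1. fill(B) -> (A=0 B=8)
  2. pour(B -> A) -> (A=7 B=1)
  3. empty(A) -> (A=0 B=1)
  4. pour(B -> A) -> (A=1 B=0)
  5. fill(B) -> (A=1 B=8)
  6. pour(B -> A) -> (A=7 B=2)
Target reached → yes.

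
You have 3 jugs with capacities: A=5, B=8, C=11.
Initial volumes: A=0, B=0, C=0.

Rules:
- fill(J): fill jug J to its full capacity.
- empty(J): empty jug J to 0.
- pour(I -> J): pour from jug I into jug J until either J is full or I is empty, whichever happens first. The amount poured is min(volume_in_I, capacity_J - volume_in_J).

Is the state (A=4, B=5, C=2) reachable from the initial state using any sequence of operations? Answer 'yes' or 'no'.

Answer: no

Derivation:
BFS explored all 368 reachable states.
Reachable set includes: (0,0,0), (0,0,1), (0,0,2), (0,0,3), (0,0,4), (0,0,5), (0,0,6), (0,0,7), (0,0,8), (0,0,9), (0,0,10), (0,0,11) ...
Target (A=4, B=5, C=2) not in reachable set → no.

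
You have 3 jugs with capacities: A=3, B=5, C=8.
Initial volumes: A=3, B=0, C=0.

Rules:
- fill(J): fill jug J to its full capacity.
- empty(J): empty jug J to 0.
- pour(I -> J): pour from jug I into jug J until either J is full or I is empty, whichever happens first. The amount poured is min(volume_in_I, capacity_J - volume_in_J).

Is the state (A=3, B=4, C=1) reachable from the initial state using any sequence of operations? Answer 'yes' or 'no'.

Answer: yes

Derivation:
BFS from (A=3, B=0, C=0):
  1. fill(B) -> (A=3 B=5 C=0)
  2. pour(A -> C) -> (A=0 B=5 C=3)
  3. pour(B -> A) -> (A=3 B=2 C=3)
  4. pour(A -> C) -> (A=0 B=2 C=6)
  5. pour(B -> A) -> (A=2 B=0 C=6)
  6. pour(C -> B) -> (A=2 B=5 C=1)
  7. pour(B -> A) -> (A=3 B=4 C=1)
Target reached → yes.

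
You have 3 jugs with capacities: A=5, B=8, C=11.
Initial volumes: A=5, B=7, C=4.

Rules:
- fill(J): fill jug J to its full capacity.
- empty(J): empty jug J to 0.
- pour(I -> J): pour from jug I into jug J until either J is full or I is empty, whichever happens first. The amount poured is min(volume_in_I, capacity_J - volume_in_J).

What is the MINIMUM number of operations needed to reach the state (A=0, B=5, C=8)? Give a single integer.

BFS from (A=5, B=7, C=4). One shortest path:
  1. fill(B) -> (A=5 B=8 C=4)
  2. empty(C) -> (A=5 B=8 C=0)
  3. pour(B -> C) -> (A=5 B=0 C=8)
  4. pour(A -> B) -> (A=0 B=5 C=8)
Reached target in 4 moves.

Answer: 4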